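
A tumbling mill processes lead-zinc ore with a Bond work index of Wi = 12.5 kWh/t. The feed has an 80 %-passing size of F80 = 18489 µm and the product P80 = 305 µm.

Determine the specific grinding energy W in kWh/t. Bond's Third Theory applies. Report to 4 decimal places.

W = 10 Wi / √P80 − 10 Wi / √F80
1/√305 = 0.057260;  1/√18489 = 0.007354
W = 10·12.5·(0.057260 − 0.007354) = 6.2382 kWh/t

W = 6.2382 kWh/t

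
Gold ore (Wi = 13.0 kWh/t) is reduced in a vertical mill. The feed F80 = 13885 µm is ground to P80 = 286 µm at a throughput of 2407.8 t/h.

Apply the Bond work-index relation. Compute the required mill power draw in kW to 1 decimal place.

W = 10 Wi (P80^-0.5 − F80^-0.5)
W = 10·13.0·(1/√286 − 1/√13885) = 10·13.0·(0.050645) = 6.5838 kWh/t
Power = W × throughput = 6.5838 kWh/t × 2407.8 t/h = 15852.5 kW

P = 15852.5 kW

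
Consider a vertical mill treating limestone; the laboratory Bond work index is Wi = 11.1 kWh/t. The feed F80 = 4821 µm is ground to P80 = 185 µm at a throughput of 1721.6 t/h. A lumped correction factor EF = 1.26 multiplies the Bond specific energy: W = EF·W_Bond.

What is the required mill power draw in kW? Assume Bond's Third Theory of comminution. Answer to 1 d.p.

W = 10 Wi (1/√P80 − 1/√F80)  [Bond]
W = 10·11.1·(1/√185 − 1/√4821) = 10·11.1·(0.059119) = 6.5622 kWh/t
Corrected W = EF·W_Bond = 1.26·6.5622 = 8.2684 kWh/t
Power = W × throughput = 8.2684 kWh/t × 1721.6 t/h = 14234.9 kW

P = 14234.9 kW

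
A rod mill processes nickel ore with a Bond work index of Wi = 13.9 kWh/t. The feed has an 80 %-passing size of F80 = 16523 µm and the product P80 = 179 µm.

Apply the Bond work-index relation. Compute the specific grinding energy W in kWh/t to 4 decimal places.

W = 9.3080 kWh/t

W_Bond = 10·Wi·(1/√P₈₀ − 1/√F₈₀)
1/√179 = 0.074744;  1/√16523 = 0.007780
W = 10·13.9·(0.074744 − 0.007780) = 9.3080 kWh/t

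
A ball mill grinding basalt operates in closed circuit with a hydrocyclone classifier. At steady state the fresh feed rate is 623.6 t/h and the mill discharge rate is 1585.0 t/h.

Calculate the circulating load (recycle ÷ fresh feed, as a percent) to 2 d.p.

M = F + R at steady state, so:
R = M − F = 1585.0 − 623.6 = 961.4 t/h
CL = 100·R/F = 100·961.4/623.6 = 154.17 %

CL = 154.17 %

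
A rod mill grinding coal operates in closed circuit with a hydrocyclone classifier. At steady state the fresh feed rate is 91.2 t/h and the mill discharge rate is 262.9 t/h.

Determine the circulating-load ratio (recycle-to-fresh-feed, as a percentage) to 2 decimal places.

Steady state: M = F + R.
R = M − F = 262.9 − 91.2 = 171.7 t/h
CL = 100·R/F = 100·171.7/91.2 = 188.27 %

CL = 188.27 %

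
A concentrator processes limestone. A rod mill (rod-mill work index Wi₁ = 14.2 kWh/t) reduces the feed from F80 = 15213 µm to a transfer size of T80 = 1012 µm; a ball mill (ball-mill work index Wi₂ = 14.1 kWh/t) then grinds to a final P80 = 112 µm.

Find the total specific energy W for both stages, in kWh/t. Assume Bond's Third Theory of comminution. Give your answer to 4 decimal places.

Bond: W = 10·Wi·(1/√P80 − 1/√F80)
Stage 1 (15213→1012 µm, Wi₁=14.2): W₁ = 10·14.2·(0.031435 − 0.008108) = 3.3125 kWh/t
Stage 2 (1012→112 µm, Wi₂=14.1): W₂ = 10·14.1·(0.094491 − 0.031435) = 8.8910 kWh/t
W = W₁ + W₂ = 3.3125 + 8.8910 = 12.2034 kWh/t

W = 12.2034 kWh/t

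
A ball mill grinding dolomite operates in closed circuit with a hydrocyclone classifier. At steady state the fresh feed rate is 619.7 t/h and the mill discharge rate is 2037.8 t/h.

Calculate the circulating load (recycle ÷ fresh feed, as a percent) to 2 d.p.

CL = 228.84 %

Steady state: M = F + R.
R = M − F = 2037.8 − 619.7 = 1418.1 t/h
CL = 100·R/F = 100·1418.1/619.7 = 228.84 %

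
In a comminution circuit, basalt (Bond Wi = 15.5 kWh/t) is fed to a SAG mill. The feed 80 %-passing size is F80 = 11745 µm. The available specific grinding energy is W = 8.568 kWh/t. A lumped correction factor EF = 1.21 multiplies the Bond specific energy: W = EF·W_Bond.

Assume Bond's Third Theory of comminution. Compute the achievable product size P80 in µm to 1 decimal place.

W = 10 Wi (P80^-0.5 − F80^-0.5)
W_Bond = W / EF = 8.568 / 1.21 = 7.0810 kWh/t
⇒ 1/√P80 = W_Bond/(10·Wi) + 1/√F80
  = 7.0810/(10·15.5) + 1/√11745 = 0.045684 + 0.009227 = 0.054911
P80 = (1/0.054911)² = 18.2113² = 331.65 µm

P80 = 331.6 µm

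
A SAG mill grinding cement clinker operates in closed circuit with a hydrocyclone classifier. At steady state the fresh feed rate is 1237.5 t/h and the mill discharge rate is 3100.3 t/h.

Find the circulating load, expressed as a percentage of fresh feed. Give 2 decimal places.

CL = 150.53 %

Mill node: discharge = fresh + recycle.
R = M − F = 3100.3 − 1237.5 = 1862.8 t/h
CL = 100·R/F = 100·1862.8/1237.5 = 150.53 %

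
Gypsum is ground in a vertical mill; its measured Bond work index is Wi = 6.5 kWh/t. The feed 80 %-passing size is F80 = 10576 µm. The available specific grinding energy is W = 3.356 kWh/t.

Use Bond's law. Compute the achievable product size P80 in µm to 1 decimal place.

P80 = 265.6 µm

W_Bond = 10·Wi·(1/√P₈₀ − 1/√F₈₀)
⇒ 1/√P80 = W/(10·Wi) + 1/√F80
  = 3.3560/(10·6.5) + 1/√10576 = 0.051631 + 0.009724 = 0.061355
P80 = (1/0.061355)² = 16.2987² = 265.65 µm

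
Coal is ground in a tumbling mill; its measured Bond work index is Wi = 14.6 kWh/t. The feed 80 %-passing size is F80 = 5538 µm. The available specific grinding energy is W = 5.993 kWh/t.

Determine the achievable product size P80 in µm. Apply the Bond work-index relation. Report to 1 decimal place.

P80 = 336.8 µm

Bond: W = 10·Wi·(1/√P80 − 1/√F80)
⇒ 1/√P80 = W/(10·Wi) + 1/√F80
  = 5.9930/(10·14.6) + 1/√5538 = 0.041048 + 0.013438 = 0.054486
P80 = (1/0.054486)² = 18.3535² = 336.85 µm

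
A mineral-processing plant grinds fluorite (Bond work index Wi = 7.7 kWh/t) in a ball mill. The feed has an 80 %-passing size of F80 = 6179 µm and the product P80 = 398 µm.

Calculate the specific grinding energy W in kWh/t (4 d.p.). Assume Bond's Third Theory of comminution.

W = 10·Wi·(P80^(-½) − F80^(-½))
1/√398 = 0.050125;  1/√6179 = 0.012722
W = 10·7.7·(0.050125 − 0.012722) = 2.8801 kWh/t

W = 2.8801 kWh/t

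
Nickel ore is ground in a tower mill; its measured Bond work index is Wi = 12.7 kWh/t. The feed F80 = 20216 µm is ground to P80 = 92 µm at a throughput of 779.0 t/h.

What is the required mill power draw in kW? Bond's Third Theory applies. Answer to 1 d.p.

P = 9618.7 kW

W = 10 Wi (1/√P80 − 1/√F80)  [Bond]
W = 10·12.7·(1/√92 − 1/√20216) = 10·12.7·(0.097224) = 12.3475 kWh/t
Power = W × throughput = 12.3475 kWh/t × 779.0 t/h = 9618.7 kW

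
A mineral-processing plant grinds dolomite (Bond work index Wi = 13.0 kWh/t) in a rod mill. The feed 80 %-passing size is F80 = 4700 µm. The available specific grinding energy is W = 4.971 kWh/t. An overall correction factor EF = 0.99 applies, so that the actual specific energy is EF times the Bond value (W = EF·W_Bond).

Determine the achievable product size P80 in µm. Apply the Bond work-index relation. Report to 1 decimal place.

W_Bond = 10·Wi·(1/√P₈₀ − 1/√F₈₀)
W_Bond = W / EF = 4.971 / 0.99 = 5.0212 kWh/t
P80^(−½) = W_Bond/(10 Wi) + F80^(−½)
  = 5.0212/(10·13.0) + 1/√4700 = 0.038625 + 0.014586 = 0.053211
P80 = (1/0.053211)² = 18.7930² = 353.18 µm

P80 = 353.2 µm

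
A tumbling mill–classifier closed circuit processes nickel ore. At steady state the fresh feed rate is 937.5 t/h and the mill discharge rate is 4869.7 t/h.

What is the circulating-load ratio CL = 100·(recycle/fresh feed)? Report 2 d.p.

CL = 419.43 %

Discharge = new feed + return, hence
R = M − F = 4869.7 − 937.5 = 3932.2 t/h
CL = 100·R/F = 100·3932.2/937.5 = 419.43 %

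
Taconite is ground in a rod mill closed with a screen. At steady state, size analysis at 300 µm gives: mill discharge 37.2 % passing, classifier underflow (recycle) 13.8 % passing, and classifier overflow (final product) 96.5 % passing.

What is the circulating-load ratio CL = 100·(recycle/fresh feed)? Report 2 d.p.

CL = 253.42 %

Let r = R/F. Size balance at 300 µm:
r = (o − d)/(d − u)
r = (96.5 − 37.2)/(37.2 − 13.8) = 59.3/23.4 = 2.5342
CL = 100·r = 253.42 %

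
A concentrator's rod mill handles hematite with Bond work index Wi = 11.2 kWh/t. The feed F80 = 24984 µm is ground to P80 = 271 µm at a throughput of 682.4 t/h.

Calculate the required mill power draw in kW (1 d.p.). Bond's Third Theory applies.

P = 4159.2 kW

W = 10 Wi (1/√P80 − 1/√F80)  [Bond]
W = 10·11.2·(1/√271 − 1/√24984) = 10·11.2·(0.054419) = 6.0949 kWh/t
P_mill = W·ṁ = 6.0949·682.4 = 4159.2 kW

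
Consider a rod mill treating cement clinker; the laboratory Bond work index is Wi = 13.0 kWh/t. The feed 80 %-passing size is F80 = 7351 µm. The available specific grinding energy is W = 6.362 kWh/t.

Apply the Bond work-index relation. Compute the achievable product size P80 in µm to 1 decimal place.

P80 = 272.3 µm

W_Bond = 10·Wi·(1/√P₈₀ − 1/√F₈₀)
⇒ 1/√P80 = W/(10·Wi) + 1/√F80
  = 6.3620/(10·13.0) + 1/√7351 = 0.048938 + 0.011663 = 0.060602
P80 = (1/0.060602)² = 16.5011² = 272.29 µm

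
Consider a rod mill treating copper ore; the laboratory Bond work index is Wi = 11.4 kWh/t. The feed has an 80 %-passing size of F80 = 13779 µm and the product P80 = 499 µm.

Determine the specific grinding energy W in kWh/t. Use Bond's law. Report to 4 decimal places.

Bond:  W = 10 Wi (1/√P − 1/√F)
1/√499 = 0.044766;  1/√13779 = 0.008519
W = 10·11.4·(0.044766 − 0.008519) = 4.1322 kWh/t

W = 4.1322 kWh/t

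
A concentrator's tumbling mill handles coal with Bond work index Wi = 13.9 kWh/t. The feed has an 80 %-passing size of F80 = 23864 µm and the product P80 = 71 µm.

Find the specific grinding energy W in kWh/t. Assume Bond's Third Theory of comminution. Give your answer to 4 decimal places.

W = 10·Wi·[P80^(−½) − F80^(−½)]
1/√71 = 0.118678;  1/√23864 = 0.006473
W = 10·13.9·(0.118678 − 0.006473) = 15.5965 kWh/t

W = 15.5965 kWh/t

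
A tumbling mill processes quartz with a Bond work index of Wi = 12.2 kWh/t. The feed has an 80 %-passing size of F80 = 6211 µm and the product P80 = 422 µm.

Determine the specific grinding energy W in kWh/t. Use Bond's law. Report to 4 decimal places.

W = 10·Wi·(P80^(-½) − F80^(-½))
1/√422 = 0.048679;  1/√6211 = 0.012689
W = 10·12.2·(0.048679 − 0.012689) = 4.3908 kWh/t

W = 4.3908 kWh/t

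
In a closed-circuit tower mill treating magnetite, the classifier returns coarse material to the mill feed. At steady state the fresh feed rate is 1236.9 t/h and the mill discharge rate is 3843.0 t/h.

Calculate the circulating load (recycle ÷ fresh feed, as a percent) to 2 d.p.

M = F + R at steady state, so:
R = M − F = 3843.0 − 1236.9 = 2606.1 t/h
CL = 100·R/F = 100·2606.1/1236.9 = 210.70 %

CL = 210.70 %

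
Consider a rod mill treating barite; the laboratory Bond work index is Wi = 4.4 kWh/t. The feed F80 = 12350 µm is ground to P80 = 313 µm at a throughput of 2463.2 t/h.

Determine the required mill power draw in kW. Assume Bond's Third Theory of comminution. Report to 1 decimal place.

W_Bond = 10·Wi·(1/√P₈₀ − 1/√F₈₀)
W = 10·4.4·(1/√313 − 1/√12350) = 10·4.4·(0.047525) = 2.0911 kWh/t
P_mill = W·ṁ = 2.0911·2463.2 = 5150.8 kW

P = 5150.8 kW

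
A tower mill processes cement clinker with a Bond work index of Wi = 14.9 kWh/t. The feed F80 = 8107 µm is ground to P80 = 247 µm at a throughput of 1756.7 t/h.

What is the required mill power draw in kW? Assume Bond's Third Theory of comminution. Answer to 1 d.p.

P = 13747.6 kW

W = 10 Wi (1/√P80 − 1/√F80)  [Bond]
W = 10·14.9·(1/√247 − 1/√8107) = 10·14.9·(0.052522) = 7.8258 kWh/t
Mill draw = 7.8258 × 1756.7 = 13747.6 kW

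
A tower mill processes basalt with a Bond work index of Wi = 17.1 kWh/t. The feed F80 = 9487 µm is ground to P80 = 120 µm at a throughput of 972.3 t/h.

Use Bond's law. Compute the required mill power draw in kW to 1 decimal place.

P = 13470.7 kW

Bond:  W = 10 Wi (1/√P − 1/√F)
W = 10·17.1·(1/√120 − 1/√9487) = 10·17.1·(0.081020) = 13.8545 kWh/t
P = W·T = 13.8545·972.3 = 13470.7 kW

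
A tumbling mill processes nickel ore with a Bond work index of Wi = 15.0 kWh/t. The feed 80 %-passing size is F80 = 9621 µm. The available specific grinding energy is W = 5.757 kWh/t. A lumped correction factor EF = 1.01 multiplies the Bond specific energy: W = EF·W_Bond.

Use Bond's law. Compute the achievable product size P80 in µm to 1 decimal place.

P80 = 430.5 µm

Bond:  W = 10 Wi (1/√P − 1/√F)
W_Bond = W / EF = 5.757 / 1.01 = 5.7000 kWh/t
⇒ 1/√P80 = W_Bond/(10 Wi) + 1/√F80
  = 5.7000/(10·15.0) + 1/√9621 = 0.038000 + 0.010195 = 0.048195
P80 = (1/0.048195)² = 20.7490² = 430.52 µm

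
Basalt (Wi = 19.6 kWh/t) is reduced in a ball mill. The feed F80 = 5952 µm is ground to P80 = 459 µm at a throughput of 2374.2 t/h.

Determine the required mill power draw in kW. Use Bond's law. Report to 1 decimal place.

Bond:  W = 10 Wi (1/√P − 1/√F)
W = 10·19.6·(1/√459 − 1/√5952) = 10·19.6·(0.033714) = 6.6080 kWh/t
P = W·T = 6.6080·2374.2 = 15688.6 kW

P = 15688.6 kW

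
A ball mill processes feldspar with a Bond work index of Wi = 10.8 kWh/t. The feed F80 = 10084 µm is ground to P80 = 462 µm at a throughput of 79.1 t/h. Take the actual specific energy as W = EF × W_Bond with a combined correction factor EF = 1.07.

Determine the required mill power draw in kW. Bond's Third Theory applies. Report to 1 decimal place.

W_Bond = 10·Wi·(1/√P₈₀ − 1/√F₈₀)
W = 10·10.8·(1/√462 − 1/√10084) = 10·10.8·(0.036566) = 3.9491 kWh/t
W_actual = 1.07 × 3.9491 = 4.2256 kWh/t
Power = W × throughput = 4.2256 kWh/t × 79.1 t/h = 334.2 kW

P = 334.2 kW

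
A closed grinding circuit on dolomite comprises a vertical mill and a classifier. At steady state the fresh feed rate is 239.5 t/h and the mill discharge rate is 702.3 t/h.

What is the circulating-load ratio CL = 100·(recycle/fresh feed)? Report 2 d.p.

CL = 193.24 %

Discharge = new feed + return, hence
R = M − F = 702.3 − 239.5 = 462.8 t/h
CL = 100·R/F = 100·462.8/239.5 = 193.24 %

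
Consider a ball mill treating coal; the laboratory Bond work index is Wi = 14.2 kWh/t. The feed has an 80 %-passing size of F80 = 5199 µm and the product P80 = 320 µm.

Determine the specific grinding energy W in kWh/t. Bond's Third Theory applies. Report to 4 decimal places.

W = 5.9687 kWh/t

W = 10 Wi (P80^-0.5 − F80^-0.5)
1/√320 = 0.055902;  1/√5199 = 0.013869
W = 10·14.2·(0.055902 − 0.013869) = 5.9687 kWh/t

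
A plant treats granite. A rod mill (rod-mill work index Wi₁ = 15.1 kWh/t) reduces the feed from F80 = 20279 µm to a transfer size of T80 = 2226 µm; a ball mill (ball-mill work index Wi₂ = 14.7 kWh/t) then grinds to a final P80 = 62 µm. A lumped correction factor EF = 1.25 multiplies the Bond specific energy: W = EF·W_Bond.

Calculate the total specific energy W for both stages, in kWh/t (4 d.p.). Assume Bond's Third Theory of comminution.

W = 22.1168 kWh/t

W_Bond = 10·Wi·(1/√P₈₀ − 1/√F₈₀)
Stage 1 (20279→2226 µm, Wi₁=15.1): W₁ = 10·15.1·(0.021195 − 0.007022) = 2.1401 kWh/t
Stage 2 (2226→62 µm, Wi₂=14.7): W₂ = 10·14.7·(0.127000 − 0.021195) = 15.5533 kWh/t
W = W₁ + W₂ = 2.1401 + 15.5533 = 17.6934 kWh/t
With EF = 1.25: W = 17.6934·1.25 = 22.1168 kWh/t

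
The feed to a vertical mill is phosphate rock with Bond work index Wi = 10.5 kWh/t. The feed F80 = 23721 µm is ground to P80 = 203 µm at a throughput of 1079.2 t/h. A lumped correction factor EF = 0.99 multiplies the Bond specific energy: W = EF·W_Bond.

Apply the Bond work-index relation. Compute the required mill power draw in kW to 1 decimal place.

P = 7145.3 kW

W = 10·Wi·(P80^(-½) − F80^(-½))
W = 10·10.5·(1/√203 − 1/√23721) = 10·10.5·(0.063693) = 6.6878 kWh/t
Corrected W = EF·W_Bond = 0.99·6.6878 = 6.6209 kWh/t
Mill draw = 6.6209 × 1079.2 = 7145.3 kW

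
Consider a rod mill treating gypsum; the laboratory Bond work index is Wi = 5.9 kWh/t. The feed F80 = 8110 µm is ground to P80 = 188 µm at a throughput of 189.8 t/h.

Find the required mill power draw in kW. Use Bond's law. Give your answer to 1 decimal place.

P = 692.4 kW

Bond:  W = 10 Wi (1/√P − 1/√F)
W = 10·5.9·(1/√188 − 1/√8110) = 10·5.9·(0.061828) = 3.6479 kWh/t
P_mill = W·ṁ = 3.6479·189.8 = 692.4 kW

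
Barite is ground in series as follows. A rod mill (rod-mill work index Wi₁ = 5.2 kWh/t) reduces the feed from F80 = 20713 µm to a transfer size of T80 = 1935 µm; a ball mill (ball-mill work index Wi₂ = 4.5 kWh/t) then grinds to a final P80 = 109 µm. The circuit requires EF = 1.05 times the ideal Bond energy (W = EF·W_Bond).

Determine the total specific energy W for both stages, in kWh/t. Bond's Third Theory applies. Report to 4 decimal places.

W = 4.3134 kWh/t

W_Bond = 10·Wi·(1/√P₈₀ − 1/√F₈₀)
Stage 1 (20713→1935 µm, Wi₁=5.2): W₁ = 10·5.2·(0.022733 − 0.006948) = 0.8208 kWh/t
Stage 2 (1935→109 µm, Wi₂=4.5): W₂ = 10·4.5·(0.095783 − 0.022733) = 3.2872 kWh/t
W = W₁ + W₂ = 0.8208 + 3.2872 = 4.1080 kWh/t
W_actual = 1.05 × 4.1080 = 4.3134 kWh/t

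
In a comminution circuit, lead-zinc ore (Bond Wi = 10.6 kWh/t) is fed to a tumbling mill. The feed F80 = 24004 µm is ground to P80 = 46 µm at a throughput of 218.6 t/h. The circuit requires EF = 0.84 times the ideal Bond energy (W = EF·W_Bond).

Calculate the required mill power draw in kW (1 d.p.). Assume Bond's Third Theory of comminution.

W = 10 Wi / √P80 − 10 Wi / √F80
W = 10·10.6·(1/√46 − 1/√24004) = 10·10.6·(0.140988) = 14.9447 kWh/t
W_actual = 0.84 × 14.9447 = 12.5535 kWh/t
P_mill = W·ṁ = 12.5535·218.6 = 2744.2 kW

P = 2744.2 kW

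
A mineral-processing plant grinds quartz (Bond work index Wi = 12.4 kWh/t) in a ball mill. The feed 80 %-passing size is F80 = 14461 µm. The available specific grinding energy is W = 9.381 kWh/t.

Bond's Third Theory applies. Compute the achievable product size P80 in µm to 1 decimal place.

P80 = 141.8 µm

W = 10·Wi·[P80^(−½) − F80^(−½)]
1/√P80 = 1/√F80 + W/(10·Wi)
  = 9.3810/(10·12.4) + 1/√14461 = 0.075653 + 0.008316 = 0.083969
P80 = (1/0.083969)² = 11.9092² = 141.83 µm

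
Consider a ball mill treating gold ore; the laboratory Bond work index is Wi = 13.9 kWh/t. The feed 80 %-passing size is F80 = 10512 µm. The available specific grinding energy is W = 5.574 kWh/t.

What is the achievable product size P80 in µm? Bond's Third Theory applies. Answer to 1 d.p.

P80 = 402.3 µm

Bond: W = 10·Wi·(1/√P80 − 1/√F80)
⇒ 1/√P80 = W/(10·Wi) + 1/√F80
  = 5.5740/(10·13.9) + 1/√10512 = 0.040101 + 0.009753 = 0.049854
P80 = (1/0.049854)² = 20.0585² = 402.34 µm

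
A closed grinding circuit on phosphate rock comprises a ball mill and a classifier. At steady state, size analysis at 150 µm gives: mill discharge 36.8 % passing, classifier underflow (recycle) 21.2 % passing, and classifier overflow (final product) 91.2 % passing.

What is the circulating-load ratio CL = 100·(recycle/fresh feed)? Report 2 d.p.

CL = 348.72 %

Let r = R/F. Size balance at 150 µm:
(1+r)·d = r·u + o ⇒ r = (o−d)/(d−u)
r = (91.2 − 36.8)/(36.8 − 21.2) = 54.4/15.6 = 3.4872
CL = 100·r = 348.72 %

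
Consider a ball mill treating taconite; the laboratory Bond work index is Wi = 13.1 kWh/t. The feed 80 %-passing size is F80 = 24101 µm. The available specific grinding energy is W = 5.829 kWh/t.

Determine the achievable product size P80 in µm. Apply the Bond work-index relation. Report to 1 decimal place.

P80 = 385.4 µm

Bond:  W = 10 Wi (1/√P − 1/√F)
⇒ 1/√P80 = W/(10·Wi) + 1/√F80
  = 5.8290/(10·13.1) + 1/√24101 = 0.044496 + 0.006441 = 0.050938
P80 = (1/0.050938)² = 19.6319² = 385.41 µm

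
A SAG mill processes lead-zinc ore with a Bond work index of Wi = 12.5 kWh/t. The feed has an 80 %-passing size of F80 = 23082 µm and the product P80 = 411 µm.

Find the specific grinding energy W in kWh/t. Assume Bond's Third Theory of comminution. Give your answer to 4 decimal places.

W_Bond = 10·Wi·(1/√P₈₀ − 1/√F₈₀)
1/√411 = 0.049326;  1/√23082 = 0.006582
W = 10·12.5·(0.049326 − 0.006582) = 5.3430 kWh/t

W = 5.3430 kWh/t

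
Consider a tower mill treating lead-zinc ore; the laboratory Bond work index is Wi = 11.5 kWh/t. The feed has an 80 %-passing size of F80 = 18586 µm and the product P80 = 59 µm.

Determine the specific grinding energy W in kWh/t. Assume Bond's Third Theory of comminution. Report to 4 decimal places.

W = 14.1282 kWh/t

W_Bond = 10·Wi·(1/√P₈₀ − 1/√F₈₀)
1/√59 = 0.130189;  1/√18586 = 0.007335
W = 10·11.5·(0.130189 − 0.007335) = 14.1282 kWh/t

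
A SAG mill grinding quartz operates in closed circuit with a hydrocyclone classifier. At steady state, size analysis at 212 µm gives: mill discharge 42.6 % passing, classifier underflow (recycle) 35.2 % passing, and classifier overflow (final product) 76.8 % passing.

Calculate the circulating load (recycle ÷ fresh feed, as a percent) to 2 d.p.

CL = 462.16 %

Let r = R/F. Size balance at 212 µm:
(1+r)d = ru + o → r = (o−d)/(d−u)
r = (76.8 − 42.6)/(42.6 − 35.2) = 34.2/7.4 = 4.6216
CL = 100·r = 462.16 %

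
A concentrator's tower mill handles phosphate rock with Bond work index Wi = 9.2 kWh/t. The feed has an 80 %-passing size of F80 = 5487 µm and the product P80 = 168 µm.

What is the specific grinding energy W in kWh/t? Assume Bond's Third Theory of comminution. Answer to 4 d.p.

Bond:  W = 10 Wi (1/√P − 1/√F)
1/√168 = 0.077152;  1/√5487 = 0.013500
W = 10·9.2·(0.077152 − 0.013500) = 5.8560 kWh/t

W = 5.8560 kWh/t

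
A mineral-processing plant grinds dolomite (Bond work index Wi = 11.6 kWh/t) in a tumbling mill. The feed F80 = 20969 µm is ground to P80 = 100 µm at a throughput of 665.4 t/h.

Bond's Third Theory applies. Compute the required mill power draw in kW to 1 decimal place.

W = 10·Wi·[P80^(−½) − F80^(−½)]
W = 10·11.6·(1/√100 − 1/√20969) = 10·11.6·(0.093094) = 10.7989 kWh/t
P_mill = W·ṁ = 10.7989·665.4 = 7185.6 kW

P = 7185.6 kW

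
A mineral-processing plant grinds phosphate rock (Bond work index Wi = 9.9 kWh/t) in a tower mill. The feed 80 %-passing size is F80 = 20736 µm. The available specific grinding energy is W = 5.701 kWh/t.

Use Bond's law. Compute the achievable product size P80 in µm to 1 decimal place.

P80 = 240.1 µm

W = 10 Wi / √P80 − 10 Wi / √F80
P80^-0.5 = F80^-0.5 + W/(10 Wi)
  = 5.7010/(10·9.9) + 1/√20736 = 0.057586 + 0.006944 = 0.064530
P80 = (1/0.064530)² = 15.4966² = 240.14 µm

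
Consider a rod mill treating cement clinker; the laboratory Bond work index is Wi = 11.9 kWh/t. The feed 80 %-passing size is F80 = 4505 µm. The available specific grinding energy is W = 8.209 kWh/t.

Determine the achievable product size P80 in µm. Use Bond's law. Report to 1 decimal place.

P80 = 142.1 µm

W = 10 Wi (P80^-0.5 − F80^-0.5)
⇒ 1/√P80 = W/(10·Wi) + 1/√F80
  = 8.2090/(10·11.9) + 1/√4505 = 0.068983 + 0.014899 = 0.083882
P80 = (1/0.083882)² = 11.9215² = 142.12 µm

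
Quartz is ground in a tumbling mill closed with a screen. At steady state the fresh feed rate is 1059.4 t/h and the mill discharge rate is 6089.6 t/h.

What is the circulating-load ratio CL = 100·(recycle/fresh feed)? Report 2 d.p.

Steady state: M = F + R.
R = M − F = 6089.6 − 1059.4 = 5030.2 t/h
CL = 100·R/F = 100·5030.2/1059.4 = 474.82 %

CL = 474.82 %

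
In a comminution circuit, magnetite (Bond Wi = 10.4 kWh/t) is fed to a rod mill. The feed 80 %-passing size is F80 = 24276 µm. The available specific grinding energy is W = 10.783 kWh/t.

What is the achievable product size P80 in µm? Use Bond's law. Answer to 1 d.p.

Bond:  W = 10 Wi (1/√P − 1/√F)
1/√P80 = 1/√F80 + W/(10·Wi)
  = 10.7830/(10·10.4) + 1/√24276 = 0.103683 + 0.006418 = 0.110101
P80 = (1/0.110101)² = 9.0826² = 82.49 µm

P80 = 82.5 µm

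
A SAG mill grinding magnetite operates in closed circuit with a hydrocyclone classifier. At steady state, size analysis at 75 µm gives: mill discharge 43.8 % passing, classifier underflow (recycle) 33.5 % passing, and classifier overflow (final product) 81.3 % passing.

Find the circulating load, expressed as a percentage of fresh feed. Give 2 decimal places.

CL = 364.08 %

Let r = R/F. Size balance at 75 µm:
r = (o − d)/(d − u)
r = (81.3 − 43.8)/(43.8 − 33.5) = 37.5/10.3 = 3.6408
CL = 100·r = 364.08 %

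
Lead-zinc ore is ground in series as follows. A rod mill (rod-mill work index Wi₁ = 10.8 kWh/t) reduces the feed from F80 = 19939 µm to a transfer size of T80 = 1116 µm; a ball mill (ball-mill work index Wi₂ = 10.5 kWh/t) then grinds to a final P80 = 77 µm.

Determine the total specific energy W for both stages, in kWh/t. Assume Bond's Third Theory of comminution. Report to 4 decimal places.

W = 10 Wi / √P80 − 10 Wi / √F80
Stage 1 (19939→1116 µm, Wi₁=10.8): W₁ = 10·10.8·(0.029934 − 0.007082) = 2.4681 kWh/t
Stage 2 (1116→77 µm, Wi₂=10.5): W₂ = 10·10.5·(0.113961 − 0.029934) = 8.8228 kWh/t
W = W₁ + W₂ = 2.4681 + 8.8228 = 11.2908 kWh/t

W = 11.2908 kWh/t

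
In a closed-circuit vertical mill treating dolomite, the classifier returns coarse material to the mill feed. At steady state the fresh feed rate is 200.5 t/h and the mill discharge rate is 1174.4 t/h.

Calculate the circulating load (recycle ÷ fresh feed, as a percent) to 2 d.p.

CL = 485.74 %

Mill node: discharge = fresh + recycle.
R = M − F = 1174.4 − 200.5 = 973.9 t/h
CL = 100·R/F = 100·973.9/200.5 = 485.74 %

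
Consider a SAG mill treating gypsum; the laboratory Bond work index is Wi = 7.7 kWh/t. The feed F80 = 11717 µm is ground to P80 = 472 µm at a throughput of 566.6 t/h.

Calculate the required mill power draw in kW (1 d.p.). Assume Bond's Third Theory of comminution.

P = 1605.1 kW

W = 10 Wi (P80^-0.5 − F80^-0.5)
W = 10·7.7·(1/√472 − 1/√11717) = 10·7.7·(0.036790) = 2.8329 kWh/t
P_mill = W·ṁ = 2.8329·566.6 = 1605.1 kW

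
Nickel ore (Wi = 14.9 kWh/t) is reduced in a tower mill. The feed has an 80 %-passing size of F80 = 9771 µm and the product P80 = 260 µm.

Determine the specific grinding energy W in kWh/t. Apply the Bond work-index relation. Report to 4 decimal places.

W = 7.7332 kWh/t

W_Bond = 10·Wi·(1/√P₈₀ − 1/√F₈₀)
1/√260 = 0.062017;  1/√9771 = 0.010117
W = 10·14.9·(0.062017 − 0.010117) = 7.7332 kWh/t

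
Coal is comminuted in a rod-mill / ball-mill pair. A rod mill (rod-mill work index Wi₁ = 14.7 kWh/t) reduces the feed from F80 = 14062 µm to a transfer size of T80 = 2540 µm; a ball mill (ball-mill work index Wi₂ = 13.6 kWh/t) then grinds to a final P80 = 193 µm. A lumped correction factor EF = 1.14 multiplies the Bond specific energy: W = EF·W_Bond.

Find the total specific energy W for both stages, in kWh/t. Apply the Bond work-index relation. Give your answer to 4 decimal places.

W_Bond = 10·Wi·(1/√P₈₀ − 1/√F₈₀)
Stage 1 (14062→2540 µm, Wi₁=14.7): W₁ = 10·14.7·(0.019842 − 0.008433) = 1.6771 kWh/t
Stage 2 (2540→193 µm, Wi₂=13.6): W₂ = 10·13.6·(0.071982 − 0.019842) = 7.0910 kWh/t
W = W₁ + W₂ = 1.6771 + 7.0910 = 8.7681 kWh/t
Apply correction: 8.7681 × 1.14 = 9.9957 kWh/t

W = 9.9957 kWh/t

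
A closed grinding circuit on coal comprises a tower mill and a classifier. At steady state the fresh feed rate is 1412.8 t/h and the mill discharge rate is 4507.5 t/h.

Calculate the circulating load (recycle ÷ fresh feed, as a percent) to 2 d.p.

Discharge = new feed + return, hence
R = M − F = 4507.5 − 1412.8 = 3094.7 t/h
CL = 100·R/F = 100·3094.7/1412.8 = 219.05 %

CL = 219.05 %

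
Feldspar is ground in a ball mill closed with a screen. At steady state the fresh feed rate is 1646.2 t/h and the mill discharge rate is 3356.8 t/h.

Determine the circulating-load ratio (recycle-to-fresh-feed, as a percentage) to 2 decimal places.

Mill node: discharge = fresh + recycle.
R = M − F = 3356.8 − 1646.2 = 1710.6 t/h
CL = 100·R/F = 100·1710.6/1646.2 = 103.91 %

CL = 103.91 %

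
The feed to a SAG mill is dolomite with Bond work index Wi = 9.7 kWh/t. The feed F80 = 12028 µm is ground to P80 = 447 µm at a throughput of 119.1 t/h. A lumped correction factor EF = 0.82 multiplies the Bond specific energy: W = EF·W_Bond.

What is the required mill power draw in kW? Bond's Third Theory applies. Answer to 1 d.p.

P = 361.7 kW

Bond: W = 10·Wi·(1/√P80 − 1/√F80)
W = 10·9.7·(1/√447 − 1/√12028) = 10·9.7·(0.038180) = 3.7035 kWh/t
With EF = 0.82: W = 3.7035·0.82 = 3.0369 kWh/t
P_mill = W·ṁ = 3.0369·119.1 = 361.7 kW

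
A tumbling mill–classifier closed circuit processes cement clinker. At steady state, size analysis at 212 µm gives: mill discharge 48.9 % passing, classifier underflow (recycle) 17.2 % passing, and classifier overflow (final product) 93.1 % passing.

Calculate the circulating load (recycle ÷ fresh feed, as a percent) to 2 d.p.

Balance %-passing 212 µm (r = R/F):
(1+r)·d = r·u + o ⇒ r = (o−d)/(d−u)
r = (93.1 − 48.9)/(48.9 − 17.2) = 44.2/31.7 = 1.3943
CL = 100·r = 139.43 %

CL = 139.43 %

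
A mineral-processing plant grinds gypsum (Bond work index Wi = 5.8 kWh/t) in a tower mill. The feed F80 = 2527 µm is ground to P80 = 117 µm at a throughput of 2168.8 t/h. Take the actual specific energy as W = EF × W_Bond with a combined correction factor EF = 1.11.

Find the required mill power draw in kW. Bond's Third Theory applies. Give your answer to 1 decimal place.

P = 10131.0 kW

W = 10 Wi (P80^-0.5 − F80^-0.5)
W = 10·5.8·(1/√117 − 1/√2527) = 10·5.8·(0.072557) = 4.2083 kWh/t
With EF = 1.11: W = 4.2083·1.11 = 4.6712 kWh/t
Mill draw = 4.6712 × 2168.8 = 10131.0 kW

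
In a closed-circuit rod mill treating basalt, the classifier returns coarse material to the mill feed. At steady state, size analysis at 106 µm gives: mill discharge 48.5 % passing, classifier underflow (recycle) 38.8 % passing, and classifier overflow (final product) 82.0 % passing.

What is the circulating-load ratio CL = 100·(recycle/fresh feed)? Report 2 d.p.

CL = 345.36 %

Let r = R/F. Size balance at 106 µm:
Fd + Rd = Ru + Fo ⇒ R/F = (o−d)/(d−u)
r = (82.0 − 48.5)/(48.5 − 38.8) = 33.5/9.7 = 3.4536
CL = 100·r = 345.36 %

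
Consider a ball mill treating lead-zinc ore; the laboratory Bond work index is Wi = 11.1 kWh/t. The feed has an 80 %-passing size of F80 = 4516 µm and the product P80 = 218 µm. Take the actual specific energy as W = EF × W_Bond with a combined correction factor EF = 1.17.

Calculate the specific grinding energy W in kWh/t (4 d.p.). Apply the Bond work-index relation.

W = 6.8634 kWh/t

W_Bond = 10·Wi·(1/√P₈₀ − 1/√F₈₀)
1/√218 = 0.067729;  1/√4516 = 0.014881
W = 10·11.1·(0.067729 − 0.014881) = 5.8661 kWh/t
With EF = 1.17: W = 5.8661·1.17 = 6.8634 kWh/t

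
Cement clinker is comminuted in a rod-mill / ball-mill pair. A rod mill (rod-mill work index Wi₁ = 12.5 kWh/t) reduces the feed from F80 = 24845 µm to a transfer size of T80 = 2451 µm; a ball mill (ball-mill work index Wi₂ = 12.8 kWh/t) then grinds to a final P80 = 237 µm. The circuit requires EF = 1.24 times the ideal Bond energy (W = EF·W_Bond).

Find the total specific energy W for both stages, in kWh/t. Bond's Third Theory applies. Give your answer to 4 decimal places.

W = 10 Wi / √P80 − 10 Wi / √F80
Stage 1 (24845→2451 µm, Wi₁=12.5): W₁ = 10·12.5·(0.020199 − 0.006344) = 1.7318 kWh/t
Stage 2 (2451→237 µm, Wi₂=12.8): W₂ = 10·12.8·(0.064957 − 0.020199) = 5.7290 kWh/t
W = W₁ + W₂ = 1.7318 + 5.7290 = 7.4609 kWh/t
Corrected W = EF·W_Bond = 1.24·7.4609 = 9.2515 kWh/t

W = 9.2515 kWh/t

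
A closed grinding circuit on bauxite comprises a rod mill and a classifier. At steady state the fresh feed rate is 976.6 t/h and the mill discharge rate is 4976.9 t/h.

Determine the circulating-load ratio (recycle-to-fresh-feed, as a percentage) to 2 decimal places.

Mill node: discharge = fresh + recycle.
R = M − F = 4976.9 − 976.6 = 4000.3 t/h
CL = 100·R/F = 100·4000.3/976.6 = 409.61 %

CL = 409.61 %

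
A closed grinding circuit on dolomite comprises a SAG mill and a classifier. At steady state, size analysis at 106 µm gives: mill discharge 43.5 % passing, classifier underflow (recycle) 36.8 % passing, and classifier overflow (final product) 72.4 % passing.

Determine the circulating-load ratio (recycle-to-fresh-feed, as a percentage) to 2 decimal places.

CL = 431.34 %

Balance %-passing 106 µm (r = R/F):
(1+r)·d = r·u + o ⇒ r = (o−d)/(d−u)
r = (72.4 − 43.5)/(43.5 − 36.8) = 28.9/6.7 = 4.3134
CL = 100·r = 431.34 %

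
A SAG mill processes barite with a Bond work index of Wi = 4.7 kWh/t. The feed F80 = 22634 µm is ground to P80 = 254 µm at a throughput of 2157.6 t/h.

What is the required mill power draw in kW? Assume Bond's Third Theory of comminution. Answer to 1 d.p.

Bond:  W = 10 Wi (1/√P − 1/√F)
W = 10·4.7·(1/√254 − 1/√22634) = 10·4.7·(0.056099) = 2.6366 kWh/t
P = W·T = 2.6366·2157.6 = 5688.8 kW

P = 5688.8 kW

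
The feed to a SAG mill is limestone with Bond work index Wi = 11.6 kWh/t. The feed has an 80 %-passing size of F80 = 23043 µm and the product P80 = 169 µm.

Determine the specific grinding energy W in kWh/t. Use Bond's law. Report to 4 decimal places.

W = 10 Wi / √P80 − 10 Wi / √F80
1/√169 = 0.076923;  1/√23043 = 0.006588
W = 10·11.6·(0.076923 − 0.006588) = 8.1589 kWh/t

W = 8.1589 kWh/t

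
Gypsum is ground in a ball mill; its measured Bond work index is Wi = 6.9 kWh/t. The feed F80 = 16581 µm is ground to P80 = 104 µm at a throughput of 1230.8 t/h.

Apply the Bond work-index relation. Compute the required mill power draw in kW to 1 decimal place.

W = 10·Wi·[P80^(−½) − F80^(−½)]
W = 10·6.9·(1/√104 − 1/√16581) = 10·6.9·(0.090292) = 6.2302 kWh/t
P_mill = W·ṁ = 6.2302·1230.8 = 7668.1 kW

P = 7668.1 kW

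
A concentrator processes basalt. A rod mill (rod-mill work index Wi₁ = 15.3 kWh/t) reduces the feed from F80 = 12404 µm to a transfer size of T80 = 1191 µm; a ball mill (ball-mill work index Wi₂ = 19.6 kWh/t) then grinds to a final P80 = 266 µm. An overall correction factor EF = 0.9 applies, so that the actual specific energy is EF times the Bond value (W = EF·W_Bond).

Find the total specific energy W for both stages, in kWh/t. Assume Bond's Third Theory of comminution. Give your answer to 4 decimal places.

W = 8.4580 kWh/t

W = 10·Wi·(P80^(-½) − F80^(-½))
Stage 1 (12404→1191 µm, Wi₁=15.3): W₁ = 10·15.3·(0.028976 − 0.008979) = 3.0596 kWh/t
Stage 2 (1191→266 µm, Wi₂=19.6): W₂ = 10·19.6·(0.061314 − 0.028976) = 6.3382 kWh/t
W = W₁ + W₂ = 3.0596 + 6.3382 = 9.3978 kWh/t
Corrected W = EF·W_Bond = 0.9·9.3978 = 8.4580 kWh/t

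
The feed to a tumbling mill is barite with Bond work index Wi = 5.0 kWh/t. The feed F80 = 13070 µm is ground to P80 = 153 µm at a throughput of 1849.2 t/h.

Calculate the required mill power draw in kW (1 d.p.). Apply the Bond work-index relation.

W = 10·Wi·(P80^(-½) − F80^(-½))
W = 10·5.0·(1/√153 − 1/√13070) = 10·5.0·(0.072098) = 3.6049 kWh/t
P = W·T = 3.6049·1849.2 = 6666.2 kW

P = 6666.2 kW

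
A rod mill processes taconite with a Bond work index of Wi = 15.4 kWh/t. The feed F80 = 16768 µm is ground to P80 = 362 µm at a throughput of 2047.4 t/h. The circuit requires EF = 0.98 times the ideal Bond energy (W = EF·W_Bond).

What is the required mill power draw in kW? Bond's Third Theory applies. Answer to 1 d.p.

W_Bond = 10·Wi·(1/√P₈₀ − 1/√F₈₀)
W = 10·15.4·(1/√362 − 1/√16768) = 10·15.4·(0.044836) = 6.9048 kWh/t
Apply correction: 6.9048 × 0.98 = 6.7667 kWh/t
Mill draw = 6.7667 × 2047.4 = 13854.1 kW

P = 13854.1 kW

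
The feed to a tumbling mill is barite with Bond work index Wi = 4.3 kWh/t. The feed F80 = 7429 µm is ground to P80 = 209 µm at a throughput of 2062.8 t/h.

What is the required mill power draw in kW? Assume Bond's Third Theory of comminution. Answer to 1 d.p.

W = 10 Wi / √P80 − 10 Wi / √F80
W = 10·4.3·(1/√209 − 1/√7429) = 10·4.3·(0.057569) = 2.4755 kWh/t
Power = W × throughput = 2.4755 kWh/t × 2062.8 t/h = 5106.4 kW

P = 5106.4 kW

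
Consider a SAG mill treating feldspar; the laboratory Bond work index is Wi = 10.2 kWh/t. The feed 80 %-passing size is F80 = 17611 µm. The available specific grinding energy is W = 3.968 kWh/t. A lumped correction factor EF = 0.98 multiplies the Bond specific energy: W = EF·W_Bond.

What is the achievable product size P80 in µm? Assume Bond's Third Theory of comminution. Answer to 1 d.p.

P80 = 448.3 µm

W = 10 Wi / √P80 − 10 Wi / √F80
W_Bond = W / EF = 3.968 / 0.98 = 4.0490 kWh/t
⇒ 1/√P80 = W_Bond/(10 Wi) + 1/√F80
  = 4.0490/(10·10.2) + 1/√17611 = 0.039696 + 0.007535 = 0.047231
P80 = (1/0.047231)² = 21.1724² = 448.27 µm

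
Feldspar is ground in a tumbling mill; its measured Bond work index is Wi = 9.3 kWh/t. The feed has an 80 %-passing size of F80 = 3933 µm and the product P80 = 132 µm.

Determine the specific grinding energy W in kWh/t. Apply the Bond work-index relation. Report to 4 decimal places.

W = 10·Wi·(P80^(-½) − F80^(-½))
1/√132 = 0.087039;  1/√3933 = 0.015945
W = 10·9.3·(0.087039 − 0.015945) = 6.6117 kWh/t

W = 6.6117 kWh/t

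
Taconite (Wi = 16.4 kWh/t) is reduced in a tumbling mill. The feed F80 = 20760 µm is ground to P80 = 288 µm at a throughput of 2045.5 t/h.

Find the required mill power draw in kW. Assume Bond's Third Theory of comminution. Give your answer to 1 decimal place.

W = 10 Wi / √P80 − 10 Wi / √F80
W = 10·16.4·(1/√288 − 1/√20760) = 10·16.4·(0.051985) = 8.5256 kWh/t
Mill draw = 8.5256 × 2045.5 = 17439.0 kW

P = 17439.0 kW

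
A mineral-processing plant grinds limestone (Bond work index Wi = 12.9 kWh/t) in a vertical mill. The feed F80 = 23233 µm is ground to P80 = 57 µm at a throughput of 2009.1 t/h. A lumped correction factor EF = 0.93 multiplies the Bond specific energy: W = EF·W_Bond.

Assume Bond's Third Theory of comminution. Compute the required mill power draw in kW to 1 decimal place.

W_Bond = 10·Wi·(1/√P₈₀ − 1/√F₈₀)
W = 10·12.9·(1/√57 − 1/√23233) = 10·12.9·(0.125893) = 16.2401 kWh/t
Apply correction: 16.2401 × 0.93 = 15.1033 kWh/t
P = W·T = 15.1033·2009.1 = 30344.1 kW

P = 30344.1 kW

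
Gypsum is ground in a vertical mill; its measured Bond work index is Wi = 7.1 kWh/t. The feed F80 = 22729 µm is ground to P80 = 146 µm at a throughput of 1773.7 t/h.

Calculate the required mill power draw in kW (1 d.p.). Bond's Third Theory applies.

Bond: W = 10·Wi·(1/√P80 − 1/√F80)
W = 10·7.1·(1/√146 − 1/√22729) = 10·7.1·(0.076128) = 5.4051 kWh/t
Power = W × throughput = 5.4051 kWh/t × 1773.7 t/h = 9587.0 kW

P = 9587.0 kW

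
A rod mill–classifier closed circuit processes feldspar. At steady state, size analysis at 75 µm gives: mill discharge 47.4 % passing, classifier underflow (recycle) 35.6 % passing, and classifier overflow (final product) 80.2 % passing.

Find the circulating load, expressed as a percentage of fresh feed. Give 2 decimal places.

Balance %-passing 75 µm (r = R/F):
r = (o − d)/(d − u)
r = (80.2 − 47.4)/(47.4 − 35.6) = 32.8/11.8 = 2.7797
CL = 100·r = 277.97 %

CL = 277.97 %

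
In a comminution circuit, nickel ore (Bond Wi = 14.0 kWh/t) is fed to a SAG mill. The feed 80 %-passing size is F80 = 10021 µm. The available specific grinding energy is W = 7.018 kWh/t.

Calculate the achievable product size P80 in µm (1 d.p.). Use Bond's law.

P80 = 276.7 µm

W = 10 Wi (1/√P80 − 1/√F80)  [Bond]
⇒ 1/√P80 = W/(10 Wi) + 1/√F80
  = 7.0180/(10·14.0) + 1/√10021 = 0.050129 + 0.009990 = 0.060118
P80 = (1/0.060118)² = 16.6339² = 276.69 µm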